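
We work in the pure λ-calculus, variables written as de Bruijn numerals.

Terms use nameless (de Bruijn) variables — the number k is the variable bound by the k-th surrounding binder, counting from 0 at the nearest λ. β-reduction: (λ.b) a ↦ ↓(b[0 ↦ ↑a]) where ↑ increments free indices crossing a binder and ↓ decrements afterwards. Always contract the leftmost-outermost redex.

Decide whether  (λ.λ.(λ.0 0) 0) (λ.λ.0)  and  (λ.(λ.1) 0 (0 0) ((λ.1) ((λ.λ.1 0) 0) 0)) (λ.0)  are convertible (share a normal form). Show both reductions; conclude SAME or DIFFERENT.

Term A:
  start: (λ.λ.(λ.0 0) 0) (λ.λ.0)
  [1] λ.(λ.0 0) 0
  [2] λ.0 0

Term B:
  start: (λ.(λ.1) 0 (0 0) ((λ.1) ((λ.λ.1 0) 0) 0)) (λ.0)
  [1] (λ.λ.0) (λ.0) ((λ.0) (λ.0)) ((λ.λ.0) ((λ.λ.1 0) (λ.0)) (λ.0))
  [2] (λ.0) ((λ.0) (λ.0)) ((λ.λ.0) ((λ.λ.1 0) (λ.0)) (λ.0))
  [3] (λ.0) (λ.0) ((λ.λ.0) ((λ.λ.1 0) (λ.0)) (λ.0))
  [4] (λ.0) ((λ.λ.0) ((λ.λ.1 0) (λ.0)) (λ.0))
  [5] (λ.λ.0) ((λ.λ.1 0) (λ.0)) (λ.0)
  [6] (λ.0) (λ.0)
  [7] λ.0

Answer: DIFFERENT — A ⇓ λ.0 0, B ⇓ λ.0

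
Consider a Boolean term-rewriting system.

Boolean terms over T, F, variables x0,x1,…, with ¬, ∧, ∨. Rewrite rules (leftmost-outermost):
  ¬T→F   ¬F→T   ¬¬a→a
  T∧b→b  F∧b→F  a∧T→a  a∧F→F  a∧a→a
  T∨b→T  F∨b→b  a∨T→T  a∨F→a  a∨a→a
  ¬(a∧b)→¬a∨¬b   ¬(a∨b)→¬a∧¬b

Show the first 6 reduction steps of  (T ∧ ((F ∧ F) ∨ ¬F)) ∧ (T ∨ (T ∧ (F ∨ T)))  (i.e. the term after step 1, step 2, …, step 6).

  start: (T ∧ ((F ∧ F) ∨ ¬F)) ∧ (T ∨ (T ∧ (F ∨ T)))
  step 1: ((F ∧ F) ∨ ¬F) ∧ (T ∨ (T ∧ (F ∨ T)))
  step 2: (F ∨ ¬F) ∧ (T ∨ (T ∧ (F ∨ T)))
  step 3: ¬F ∧ (T ∨ (T ∧ (F ∨ T)))
  step 4: T ∧ (T ∨ (T ∧ (F ∨ T)))
  step 5: T ∨ (T ∧ (F ∨ T))
  step 6: T

Answer: after 6 steps: T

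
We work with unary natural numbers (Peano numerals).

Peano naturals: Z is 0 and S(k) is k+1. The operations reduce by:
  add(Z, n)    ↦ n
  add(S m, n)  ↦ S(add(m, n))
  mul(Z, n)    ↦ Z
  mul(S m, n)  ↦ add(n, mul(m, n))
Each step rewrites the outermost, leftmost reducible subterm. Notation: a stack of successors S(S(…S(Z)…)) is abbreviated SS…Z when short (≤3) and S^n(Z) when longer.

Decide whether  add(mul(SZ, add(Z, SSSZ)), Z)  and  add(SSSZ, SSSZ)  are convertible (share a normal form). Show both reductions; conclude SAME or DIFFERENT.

Answer: DIFFERENT — A ⇓ SSSZ, B ⇓ S^6(Z)

Derivation:
Term A:
  start: add(mul(SZ, add(Z, SSSZ)), Z)
  [1] add(add(add(Z, SSSZ), mul(Z, add(Z, SSSZ))), Z)
  [2] add(add(SSSZ, mul(Z, add(Z, SSSZ))), Z)
  [3] add(S(add(SSZ, mul(Z, add(Z, SSSZ)))), Z)
  [4] S(add(add(SSZ, mul(Z, add(Z, SSSZ))), Z))
  [5] S(add(S(add(SZ, mul(Z, add(Z, SSSZ)))), Z))
  [6] S(S(add(add(SZ, mul(Z, add(Z, SSSZ))), Z)))
  [7] S(S(add(S(add(Z, mul(Z, add(Z, SSSZ)))), Z)))
  [8] S(S(S(add(add(Z, mul(Z, add(Z, SSSZ))), Z))))
  [9] S(S(S(add(mul(Z, add(Z, SSSZ)), Z))))
  [10] S(S(S(add(Z, Z))))
  [11] SSSZ

Term B:
  start: add(SSSZ, SSSZ)
  [1] S(add(SSZ, SSSZ))
  [2] S(S(add(SZ, SSSZ)))
  [3] S(S(S(add(Z, SSSZ))))
  [4] S^6(Z)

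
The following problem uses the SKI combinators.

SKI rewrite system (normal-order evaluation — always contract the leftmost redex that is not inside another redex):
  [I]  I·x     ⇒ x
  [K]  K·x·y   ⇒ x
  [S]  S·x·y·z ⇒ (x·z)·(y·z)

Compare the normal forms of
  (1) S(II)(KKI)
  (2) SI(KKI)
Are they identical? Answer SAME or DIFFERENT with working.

Answer: SAME — A ⇓ SIK, B ⇓ SIK

Working:
Term A:
  start: S(II)(KKI)
  step 1: SI(KKI)
  step 2: SIK

Term B:
  start: SI(KKI)
  step 1: SIK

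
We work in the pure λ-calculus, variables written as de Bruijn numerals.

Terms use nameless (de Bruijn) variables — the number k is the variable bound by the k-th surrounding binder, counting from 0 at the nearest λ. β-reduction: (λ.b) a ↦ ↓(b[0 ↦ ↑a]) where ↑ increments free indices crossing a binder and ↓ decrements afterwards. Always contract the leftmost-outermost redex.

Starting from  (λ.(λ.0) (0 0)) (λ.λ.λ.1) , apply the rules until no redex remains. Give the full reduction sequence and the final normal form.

  start: (λ.(λ.0) (0 0)) (λ.λ.λ.1)
  →1  (λ.0) ((λ.λ.λ.1) (λ.λ.λ.1))
  →2  (λ.λ.λ.1) (λ.λ.λ.1)
  →3  λ.λ.1

Answer: normal form = λ.λ.1  (in 3 steps)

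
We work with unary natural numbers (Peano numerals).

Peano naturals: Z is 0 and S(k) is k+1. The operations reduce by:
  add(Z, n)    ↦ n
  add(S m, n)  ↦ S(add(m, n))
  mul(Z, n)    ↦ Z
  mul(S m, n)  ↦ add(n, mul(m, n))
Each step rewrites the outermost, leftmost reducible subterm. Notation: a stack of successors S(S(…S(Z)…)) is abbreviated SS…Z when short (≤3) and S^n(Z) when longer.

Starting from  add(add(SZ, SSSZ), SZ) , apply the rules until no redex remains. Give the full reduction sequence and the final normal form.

  start: add(add(SZ, SSSZ), SZ)
  →1  add(S(add(Z, SSSZ)), SZ)
  →2  S(add(add(Z, SSSZ), SZ))
  →3  S(add(SSSZ, SZ))
  →4  S(S(add(SSZ, SZ)))
  →5  S(S(S(add(SZ, SZ))))
  →6  S(S(S(S(add(Z, SZ)))))
  →7  S^5(Z)

Answer: normal form = S^5(Z)  (in 7 steps)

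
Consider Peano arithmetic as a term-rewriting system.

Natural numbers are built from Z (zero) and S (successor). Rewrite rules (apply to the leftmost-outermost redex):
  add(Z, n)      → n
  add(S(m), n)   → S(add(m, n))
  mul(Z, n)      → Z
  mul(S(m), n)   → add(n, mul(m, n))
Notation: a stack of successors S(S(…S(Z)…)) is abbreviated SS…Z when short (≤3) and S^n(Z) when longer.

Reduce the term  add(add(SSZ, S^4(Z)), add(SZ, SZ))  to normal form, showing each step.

Answer: normal form = S^8(Z)  (in 12 steps)

Reduction:
  start: add(add(SSZ, S^4(Z)), add(SZ, SZ))
  →1  add(S(add(SZ, S^4(Z))), add(SZ, SZ))
  →2  S(add(add(SZ, S^4(Z)), add(SZ, SZ)))
  →3  S(add(S(add(Z, S^4(Z))), add(SZ, SZ)))
  →4  S(S(add(add(Z, S^4(Z)), add(SZ, SZ))))
  →5  S(S(add(S^4(Z), add(SZ, SZ))))
  →6  S(S(S(add(SSSZ, add(SZ, SZ)))))
  →7  S(S(S(S(add(SSZ, add(SZ, SZ))))))
  →8  S(S(S(S(S(add(SZ, add(SZ, SZ)))))))
  →9  S(S(S(S(S(S(add(Z, add(SZ, SZ))))))))
  →10  S(S(S(S(S(S(add(SZ, SZ)))))))
  →11  S(S(S(S(S(S(S(add(Z, SZ))))))))
  →12  S^8(Z)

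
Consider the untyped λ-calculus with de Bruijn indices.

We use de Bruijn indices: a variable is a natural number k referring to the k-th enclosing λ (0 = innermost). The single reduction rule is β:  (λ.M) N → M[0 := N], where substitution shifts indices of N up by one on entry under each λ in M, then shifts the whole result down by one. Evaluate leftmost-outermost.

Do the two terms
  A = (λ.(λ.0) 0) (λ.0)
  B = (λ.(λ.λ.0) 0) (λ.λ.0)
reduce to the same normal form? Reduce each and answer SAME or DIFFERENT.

Term A:
  start: (λ.(λ.0) 0) (λ.0)
  [1] (λ.0) (λ.0)
  [2] λ.0

Term B:
  start: (λ.(λ.λ.0) 0) (λ.λ.0)
  [1] (λ.λ.0) (λ.λ.0)
  [2] λ.0

Answer: SAME — A ⇓ λ.0, B ⇓ λ.0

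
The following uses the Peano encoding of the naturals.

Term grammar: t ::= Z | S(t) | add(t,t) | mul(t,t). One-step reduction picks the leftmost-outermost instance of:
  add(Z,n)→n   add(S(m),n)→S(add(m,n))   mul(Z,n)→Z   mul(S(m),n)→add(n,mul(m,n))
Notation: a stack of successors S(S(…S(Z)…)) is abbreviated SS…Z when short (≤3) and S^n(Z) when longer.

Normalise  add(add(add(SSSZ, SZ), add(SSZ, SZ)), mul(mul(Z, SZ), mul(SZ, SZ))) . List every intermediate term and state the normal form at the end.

Answer: normal form = S^7(Z)  (in 22 steps)

Reduction:
  start: add(add(add(SSSZ, SZ), add(SSZ, SZ)), mul(mul(Z, SZ), mul(SZ, SZ)))
  [1] add(add(S(add(SSZ, SZ)), add(SSZ, SZ)), mul(mul(Z, SZ), mul(SZ, SZ)))
  [2] add(S(add(add(SSZ, SZ), add(SSZ, SZ))), mul(mul(Z, SZ), mul(SZ, SZ)))
  [3] S(add(add(add(SSZ, SZ), add(SSZ, SZ)), mul(mul(Z, SZ), mul(SZ, SZ))))
  [4] S(add(add(S(add(SZ, SZ)), add(SSZ, SZ)), mul(mul(Z, SZ), mul(SZ, SZ))))
  [5] S(add(S(add(add(SZ, SZ), add(SSZ, SZ))), mul(mul(Z, SZ), mul(SZ, SZ))))
  [6] S(S(add(add(add(SZ, SZ), add(SSZ, SZ)), mul(mul(Z, SZ), mul(SZ, SZ)))))
  [7] S(S(add(add(S(add(Z, SZ)), add(SSZ, SZ)), mul(mul(Z, SZ), mul(SZ, SZ)))))
  [8] S(S(add(S(add(add(Z, SZ), add(SSZ, SZ))), mul(mul(Z, SZ), mul(SZ, SZ)))))
  [9] S(S(S(add(add(add(Z, SZ), add(SSZ, SZ)), mul(mul(Z, SZ), mul(SZ, SZ))))))
  [10] S(S(S(add(add(SZ, add(SSZ, SZ)), mul(mul(Z, SZ), mul(SZ, SZ))))))
  [11] S(S(S(add(S(add(Z, add(SSZ, SZ))), mul(mul(Z, SZ), mul(SZ, SZ))))))
  [12] S(S(S(S(add(add(Z, add(SSZ, SZ)), mul(mul(Z, SZ), mul(SZ, SZ)))))))
  [13] S(S(S(S(add(add(SSZ, SZ), mul(mul(Z, SZ), mul(SZ, SZ)))))))
  [14] S(S(S(S(add(S(add(SZ, SZ)), mul(mul(Z, SZ), mul(SZ, SZ)))))))
  [15] S(S(S(S(S(add(add(SZ, SZ), mul(mul(Z, SZ), mul(SZ, SZ))))))))
  [16] S(S(S(S(S(add(S(add(Z, SZ)), mul(mul(Z, SZ), mul(SZ, SZ))))))))
  [17] S(S(S(S(S(S(add(add(Z, SZ), mul(mul(Z, SZ), mul(SZ, SZ)))))))))
  [18] S(S(S(S(S(S(add(SZ, mul(mul(Z, SZ), mul(SZ, SZ)))))))))
  [19] S(S(S(S(S(S(S(add(Z, mul(mul(Z, SZ), mul(SZ, SZ))))))))))
  [20] S(S(S(S(S(S(S(mul(mul(Z, SZ), mul(SZ, SZ)))))))))
  [21] S(S(S(S(S(S(S(mul(Z, mul(SZ, SZ)))))))))
  [22] S^7(Z)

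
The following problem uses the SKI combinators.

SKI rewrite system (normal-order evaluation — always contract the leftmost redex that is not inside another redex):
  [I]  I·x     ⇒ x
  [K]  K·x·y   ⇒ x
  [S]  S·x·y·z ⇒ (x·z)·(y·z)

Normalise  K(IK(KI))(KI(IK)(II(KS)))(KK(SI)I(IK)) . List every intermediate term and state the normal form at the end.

Answer: normal form = KI  (in 3 steps)

Derivation:
  start: K(IK(KI))(KI(IK)(II(KS)))(KK(SI)I(IK))
  [1] IK(KI)(KK(SI)I(IK))
  [2] K(KI)(KK(SI)I(IK))
  [3] KI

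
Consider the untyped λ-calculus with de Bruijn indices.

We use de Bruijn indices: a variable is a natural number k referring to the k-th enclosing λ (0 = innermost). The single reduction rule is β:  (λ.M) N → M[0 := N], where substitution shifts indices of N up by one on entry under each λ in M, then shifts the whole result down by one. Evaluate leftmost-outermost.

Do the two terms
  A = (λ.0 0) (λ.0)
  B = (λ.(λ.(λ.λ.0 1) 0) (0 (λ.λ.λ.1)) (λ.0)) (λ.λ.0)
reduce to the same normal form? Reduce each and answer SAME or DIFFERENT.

Answer: SAME — A ⇓ λ.0, B ⇓ λ.0

Reduction:
Term A:
  start: (λ.0 0) (λ.0)
  →1  (λ.0) (λ.0)
  →2  λ.0

Term B:
  start: (λ.(λ.(λ.λ.0 1) 0) (0 (λ.λ.λ.1)) (λ.0)) (λ.λ.0)
  →1  (λ.(λ.λ.0 1) 0) ((λ.λ.0) (λ.λ.λ.1)) (λ.0)
  →2  (λ.λ.0 1) ((λ.λ.0) (λ.λ.λ.1)) (λ.0)
  →3  (λ.0 ((λ.λ.0) (λ.λ.λ.1))) (λ.0)
  →4  (λ.0) ((λ.λ.0) (λ.λ.λ.1))
  →5  (λ.λ.0) (λ.λ.λ.1)
  →6  λ.0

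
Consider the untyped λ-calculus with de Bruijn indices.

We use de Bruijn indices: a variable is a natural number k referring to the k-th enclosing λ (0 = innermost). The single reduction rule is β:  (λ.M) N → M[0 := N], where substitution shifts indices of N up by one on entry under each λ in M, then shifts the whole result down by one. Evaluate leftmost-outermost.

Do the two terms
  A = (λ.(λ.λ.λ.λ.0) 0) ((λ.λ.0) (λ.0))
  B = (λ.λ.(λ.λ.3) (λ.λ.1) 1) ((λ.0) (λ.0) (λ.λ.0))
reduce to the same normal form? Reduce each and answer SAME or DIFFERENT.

Answer: SAME — A ⇓ λ.λ.λ.0, B ⇓ λ.λ.λ.0

Derivation:
Term A:
  start: (λ.(λ.λ.λ.λ.0) 0) ((λ.λ.0) (λ.0))
  step 1: (λ.λ.λ.λ.0) ((λ.λ.0) (λ.0))
  step 2: λ.λ.λ.0

Term B:
  start: (λ.λ.(λ.λ.3) (λ.λ.1) 1) ((λ.0) (λ.0) (λ.λ.0))
  step 1: λ.(λ.λ.(λ.0) (λ.0) (λ.λ.0)) (λ.λ.1) ((λ.0) (λ.0) (λ.λ.0))
  step 2: λ.(λ.(λ.0) (λ.0) (λ.λ.0)) ((λ.0) (λ.0) (λ.λ.0))
  step 3: λ.(λ.0) (λ.0) (λ.λ.0)
  step 4: λ.(λ.0) (λ.λ.0)
  step 5: λ.λ.λ.0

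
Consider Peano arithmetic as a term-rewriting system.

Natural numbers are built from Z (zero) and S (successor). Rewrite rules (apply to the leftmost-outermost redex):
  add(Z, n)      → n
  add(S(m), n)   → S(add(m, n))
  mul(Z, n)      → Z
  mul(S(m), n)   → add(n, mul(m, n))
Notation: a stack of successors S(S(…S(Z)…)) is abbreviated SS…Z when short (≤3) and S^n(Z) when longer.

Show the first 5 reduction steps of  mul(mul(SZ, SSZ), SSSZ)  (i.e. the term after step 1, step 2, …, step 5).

Answer: after 5 steps: S(S(add(SZ, mul(add(SZ, mul(Z, SSZ)), SSSZ))))

Derivation:
  start: mul(mul(SZ, SSZ), SSSZ)
  →1  mul(add(SSZ, mul(Z, SSZ)), SSSZ)
  →2  mul(S(add(SZ, mul(Z, SSZ))), SSSZ)
  →3  add(SSSZ, mul(add(SZ, mul(Z, SSZ)), SSSZ))
  →4  S(add(SSZ, mul(add(SZ, mul(Z, SSZ)), SSSZ)))
  →5  S(S(add(SZ, mul(add(SZ, mul(Z, SSZ)), SSSZ))))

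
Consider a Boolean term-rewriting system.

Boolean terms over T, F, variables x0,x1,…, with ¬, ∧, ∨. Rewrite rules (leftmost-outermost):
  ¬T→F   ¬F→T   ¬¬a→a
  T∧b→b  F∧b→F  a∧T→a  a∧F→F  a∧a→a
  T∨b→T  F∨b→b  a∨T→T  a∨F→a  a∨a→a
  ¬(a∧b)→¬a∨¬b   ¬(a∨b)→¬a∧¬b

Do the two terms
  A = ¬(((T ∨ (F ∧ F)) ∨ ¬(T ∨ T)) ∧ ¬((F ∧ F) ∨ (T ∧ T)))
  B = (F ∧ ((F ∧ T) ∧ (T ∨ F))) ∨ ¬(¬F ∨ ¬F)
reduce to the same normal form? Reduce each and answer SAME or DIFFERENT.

Answer: DIFFERENT — A ⇓ T, B ⇓ F

Working:
Term A:
  start: ¬(((T ∨ (F ∧ F)) ∨ ¬(T ∨ T)) ∧ ¬((F ∧ F) ∨ (T ∧ T)))
  →1  ¬((T ∨ (F ∧ F)) ∨ ¬(T ∨ T)) ∨ ¬¬((F ∧ F) ∨ (T ∧ T))
  →2  (¬(T ∨ (F ∧ F)) ∧ ¬¬(T ∨ T)) ∨ ¬¬((F ∧ F) ∨ (T ∧ T))
  →3  ((¬T ∧ ¬(F ∧ F)) ∧ ¬¬(T ∨ T)) ∨ ¬¬((F ∧ F) ∨ (T ∧ T))
  →4  ((F ∧ ¬(F ∧ F)) ∧ ¬¬(T ∨ T)) ∨ ¬¬((F ∧ F) ∨ (T ∧ T))
  →5  (F ∧ ¬¬(T ∨ T)) ∨ ¬¬((F ∧ F) ∨ (T ∧ T))
  →6  F ∨ ¬¬((F ∧ F) ∨ (T ∧ T))
  →7  ¬¬((F ∧ F) ∨ (T ∧ T))
  →8  (F ∧ F) ∨ (T ∧ T)
  →9  F ∨ (T ∧ T)
  →10  T ∧ T
  →11  T

Term B:
  start: (F ∧ ((F ∧ T) ∧ (T ∨ F))) ∨ ¬(¬F ∨ ¬F)
  →1  F ∨ ¬(¬F ∨ ¬F)
  →2  ¬(¬F ∨ ¬F)
  →3  ¬¬F ∧ ¬¬F
  →4  ¬¬F
  →5  F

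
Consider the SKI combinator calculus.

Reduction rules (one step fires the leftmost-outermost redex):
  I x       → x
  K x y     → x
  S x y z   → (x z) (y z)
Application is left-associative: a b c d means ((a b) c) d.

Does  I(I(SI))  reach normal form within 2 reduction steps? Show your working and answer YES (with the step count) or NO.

Answer: YES — reaches normal form SI in 2 ≤ 2 steps

Derivation:
  start: I(I(SI))
  →1  I(SI)
  →2  SI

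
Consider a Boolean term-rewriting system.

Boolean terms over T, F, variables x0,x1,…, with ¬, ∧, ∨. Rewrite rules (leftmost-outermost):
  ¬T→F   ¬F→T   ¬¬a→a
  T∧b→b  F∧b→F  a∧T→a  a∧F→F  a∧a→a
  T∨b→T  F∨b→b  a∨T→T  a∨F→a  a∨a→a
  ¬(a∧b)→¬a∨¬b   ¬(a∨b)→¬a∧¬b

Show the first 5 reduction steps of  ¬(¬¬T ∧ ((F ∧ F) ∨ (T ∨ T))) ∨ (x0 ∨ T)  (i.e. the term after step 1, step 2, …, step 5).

Answer: after 5 steps: (¬(F ∧ F) ∧ ¬(T ∨ T)) ∨ (x0 ∨ T)

Reduction:
  start: ¬(¬¬T ∧ ((F ∧ F) ∨ (T ∨ T))) ∨ (x0 ∨ T)
  [1] (¬¬¬T ∨ ¬((F ∧ F) ∨ (T ∨ T))) ∨ (x0 ∨ T)
  [2] (¬T ∨ ¬((F ∧ F) ∨ (T ∨ T))) ∨ (x0 ∨ T)
  [3] (F ∨ ¬((F ∧ F) ∨ (T ∨ T))) ∨ (x0 ∨ T)
  [4] ¬((F ∧ F) ∨ (T ∨ T)) ∨ (x0 ∨ T)
  [5] (¬(F ∧ F) ∧ ¬(T ∨ T)) ∨ (x0 ∨ T)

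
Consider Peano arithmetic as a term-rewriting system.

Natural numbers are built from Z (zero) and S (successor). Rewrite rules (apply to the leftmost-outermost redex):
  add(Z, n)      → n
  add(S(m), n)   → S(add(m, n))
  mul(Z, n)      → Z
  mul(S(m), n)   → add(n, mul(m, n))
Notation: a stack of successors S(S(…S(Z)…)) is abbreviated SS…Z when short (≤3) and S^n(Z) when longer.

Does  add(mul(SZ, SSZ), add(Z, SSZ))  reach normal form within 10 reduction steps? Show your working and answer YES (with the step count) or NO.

  start: add(mul(SZ, SSZ), add(Z, SSZ))
  →1  add(add(SSZ, mul(Z, SSZ)), add(Z, SSZ))
  →2  add(S(add(SZ, mul(Z, SSZ))), add(Z, SSZ))
  →3  S(add(add(SZ, mul(Z, SSZ)), add(Z, SSZ)))
  →4  S(add(S(add(Z, mul(Z, SSZ))), add(Z, SSZ)))
  →5  S(S(add(add(Z, mul(Z, SSZ)), add(Z, SSZ))))
  →6  S(S(add(mul(Z, SSZ), add(Z, SSZ))))
  →7  S(S(add(Z, add(Z, SSZ))))
  →8  S(S(add(Z, SSZ)))
  →9  S^4(Z)

Answer: YES — reaches normal form S^4(Z) in 9 ≤ 10 steps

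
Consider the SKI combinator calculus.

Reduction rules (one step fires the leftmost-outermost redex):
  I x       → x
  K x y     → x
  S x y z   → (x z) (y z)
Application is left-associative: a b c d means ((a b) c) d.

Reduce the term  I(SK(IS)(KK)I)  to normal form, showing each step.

Answer: normal form = K  (in 4 steps)

Working:
  start: I(SK(IS)(KK)I)
  →1  SK(IS)(KK)I
  →2  K(KK)(IS(KK))I
  →3  KKI
  →4  K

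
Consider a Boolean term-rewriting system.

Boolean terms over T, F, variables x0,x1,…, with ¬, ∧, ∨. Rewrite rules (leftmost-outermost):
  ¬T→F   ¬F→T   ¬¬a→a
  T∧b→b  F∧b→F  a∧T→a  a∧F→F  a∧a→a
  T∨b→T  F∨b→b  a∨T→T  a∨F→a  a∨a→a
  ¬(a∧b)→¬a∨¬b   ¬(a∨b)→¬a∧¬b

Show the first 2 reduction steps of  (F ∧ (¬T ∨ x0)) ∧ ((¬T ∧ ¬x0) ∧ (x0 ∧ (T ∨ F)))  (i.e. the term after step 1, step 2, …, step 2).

Answer: after 2 steps: F

Working:
  start: (F ∧ (¬T ∨ x0)) ∧ ((¬T ∧ ¬x0) ∧ (x0 ∧ (T ∨ F)))
  step 1: F ∧ ((¬T ∧ ¬x0) ∧ (x0 ∧ (T ∨ F)))
  step 2: F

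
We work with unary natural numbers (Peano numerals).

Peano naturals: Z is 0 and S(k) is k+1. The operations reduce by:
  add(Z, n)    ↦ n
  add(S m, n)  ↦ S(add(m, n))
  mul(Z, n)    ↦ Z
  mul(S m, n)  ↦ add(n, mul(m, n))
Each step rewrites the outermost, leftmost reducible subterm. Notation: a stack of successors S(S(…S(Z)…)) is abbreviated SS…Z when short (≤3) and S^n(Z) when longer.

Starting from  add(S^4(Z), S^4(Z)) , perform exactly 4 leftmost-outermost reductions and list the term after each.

  start: add(S^4(Z), S^4(Z))
  →1  S(add(SSSZ, S^4(Z)))
  →2  S(S(add(SSZ, S^4(Z))))
  →3  S(S(S(add(SZ, S^4(Z)))))
  →4  S(S(S(S(add(Z, S^4(Z))))))

Answer: after 4 steps: S(S(S(S(add(Z, S^4(Z))))))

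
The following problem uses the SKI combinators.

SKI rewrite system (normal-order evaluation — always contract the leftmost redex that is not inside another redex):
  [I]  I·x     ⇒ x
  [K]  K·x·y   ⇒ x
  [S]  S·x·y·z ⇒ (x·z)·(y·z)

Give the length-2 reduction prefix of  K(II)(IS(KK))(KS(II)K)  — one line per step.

Answer: after 2 steps: I(KS(II)K)

Working:
  start: K(II)(IS(KK))(KS(II)K)
  step 1: II(KS(II)K)
  step 2: I(KS(II)K)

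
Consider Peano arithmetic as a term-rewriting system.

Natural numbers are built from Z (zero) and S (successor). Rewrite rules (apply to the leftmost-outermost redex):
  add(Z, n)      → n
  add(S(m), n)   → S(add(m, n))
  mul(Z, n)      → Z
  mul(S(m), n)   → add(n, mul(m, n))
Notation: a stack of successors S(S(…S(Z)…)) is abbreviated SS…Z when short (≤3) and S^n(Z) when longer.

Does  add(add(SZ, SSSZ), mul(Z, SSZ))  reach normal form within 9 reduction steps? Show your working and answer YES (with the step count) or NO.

  start: add(add(SZ, SSSZ), mul(Z, SSZ))
  step 1: add(S(add(Z, SSSZ)), mul(Z, SSZ))
  step 2: S(add(add(Z, SSSZ), mul(Z, SSZ)))
  step 3: S(add(SSSZ, mul(Z, SSZ)))
  step 4: S(S(add(SSZ, mul(Z, SSZ))))
  step 5: S(S(S(add(SZ, mul(Z, SSZ)))))
  step 6: S(S(S(S(add(Z, mul(Z, SSZ))))))
  step 7: S(S(S(S(mul(Z, SSZ)))))
  step 8: S^4(Z)

Answer: YES — reaches normal form S^4(Z) in 8 ≤ 9 steps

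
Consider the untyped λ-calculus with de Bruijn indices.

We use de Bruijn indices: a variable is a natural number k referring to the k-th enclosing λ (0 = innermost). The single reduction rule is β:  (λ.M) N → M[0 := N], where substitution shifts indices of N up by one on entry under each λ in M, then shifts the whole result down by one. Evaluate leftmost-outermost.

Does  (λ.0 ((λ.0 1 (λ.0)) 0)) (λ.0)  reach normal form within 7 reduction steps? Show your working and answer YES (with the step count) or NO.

  start: (λ.0 ((λ.0 1 (λ.0)) 0)) (λ.0)
  [1] (λ.0) ((λ.0 (λ.0) (λ.0)) (λ.0))
  [2] (λ.0 (λ.0) (λ.0)) (λ.0)
  [3] (λ.0) (λ.0) (λ.0)
  [4] (λ.0) (λ.0)
  [5] λ.0

Answer: YES — reaches normal form λ.0 in 5 ≤ 7 steps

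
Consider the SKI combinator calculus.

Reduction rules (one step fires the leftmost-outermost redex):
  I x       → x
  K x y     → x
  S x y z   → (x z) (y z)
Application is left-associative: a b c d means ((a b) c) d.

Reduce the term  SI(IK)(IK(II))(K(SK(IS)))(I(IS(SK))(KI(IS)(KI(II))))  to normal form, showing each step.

  start: SI(IK)(IK(II))(K(SK(IS)))(I(IS(SK))(KI(IS)(KI(II))))
  [1] I(IK(II))(IK(IK(II)))(K(SK(IS)))(I(IS(SK))(KI(IS)(KI(II))))
  [2] IK(II)(IK(IK(II)))(K(SK(IS)))(I(IS(SK))(KI(IS)(KI(II))))
  [3] K(II)(IK(IK(II)))(K(SK(IS)))(I(IS(SK))(KI(IS)(KI(II))))
  [4] II(K(SK(IS)))(I(IS(SK))(KI(IS)(KI(II))))
  [5] I(K(SK(IS)))(I(IS(SK))(KI(IS)(KI(II))))
  [6] K(SK(IS))(I(IS(SK))(KI(IS)(KI(II))))
  [7] SK(IS)
  [8] SKS

Answer: normal form = SKS  (in 8 steps)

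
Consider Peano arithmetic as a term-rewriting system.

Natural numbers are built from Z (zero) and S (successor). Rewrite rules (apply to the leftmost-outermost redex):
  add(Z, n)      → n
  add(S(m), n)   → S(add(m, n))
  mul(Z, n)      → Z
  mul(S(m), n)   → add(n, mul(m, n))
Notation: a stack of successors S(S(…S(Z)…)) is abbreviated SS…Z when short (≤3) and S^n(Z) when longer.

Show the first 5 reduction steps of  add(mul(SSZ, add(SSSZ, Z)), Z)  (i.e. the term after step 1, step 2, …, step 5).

  start: add(mul(SSZ, add(SSSZ, Z)), Z)
  step 1: add(add(add(SSSZ, Z), mul(SZ, add(SSSZ, Z))), Z)
  step 2: add(add(S(add(SSZ, Z)), mul(SZ, add(SSSZ, Z))), Z)
  step 3: add(S(add(add(SSZ, Z), mul(SZ, add(SSSZ, Z)))), Z)
  step 4: S(add(add(add(SSZ, Z), mul(SZ, add(SSSZ, Z))), Z))
  step 5: S(add(add(S(add(SZ, Z)), mul(SZ, add(SSSZ, Z))), Z))

Answer: after 5 steps: S(add(add(S(add(SZ, Z)), mul(SZ, add(SSSZ, Z))), Z))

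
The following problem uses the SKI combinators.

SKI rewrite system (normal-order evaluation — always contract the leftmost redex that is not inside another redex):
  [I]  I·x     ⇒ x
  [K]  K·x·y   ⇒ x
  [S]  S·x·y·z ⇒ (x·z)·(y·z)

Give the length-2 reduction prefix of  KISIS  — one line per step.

Answer: after 2 steps: IS

Reduction:
  start: KISIS
  [1] IIS
  [2] IS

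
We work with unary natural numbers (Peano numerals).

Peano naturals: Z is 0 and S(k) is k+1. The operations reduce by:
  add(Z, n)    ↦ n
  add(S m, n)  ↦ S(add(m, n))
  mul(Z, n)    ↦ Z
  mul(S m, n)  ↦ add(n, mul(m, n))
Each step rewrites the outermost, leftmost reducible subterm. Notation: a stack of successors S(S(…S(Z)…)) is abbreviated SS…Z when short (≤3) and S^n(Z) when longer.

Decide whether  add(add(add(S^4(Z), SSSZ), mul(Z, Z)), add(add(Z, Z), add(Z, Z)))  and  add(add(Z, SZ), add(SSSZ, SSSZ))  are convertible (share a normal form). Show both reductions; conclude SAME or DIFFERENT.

Answer: SAME — A ⇓ S^7(Z), B ⇓ S^7(Z)

Derivation:
Term A:
  start: add(add(add(S^4(Z), SSSZ), mul(Z, Z)), add(add(Z, Z), add(Z, Z)))
  [1] add(add(S(add(SSSZ, SSSZ)), mul(Z, Z)), add(add(Z, Z), add(Z, Z)))
  [2] add(S(add(add(SSSZ, SSSZ), mul(Z, Z))), add(add(Z, Z), add(Z, Z)))
  [3] S(add(add(add(SSSZ, SSSZ), mul(Z, Z)), add(add(Z, Z), add(Z, Z))))
  [4] S(add(add(S(add(SSZ, SSSZ)), mul(Z, Z)), add(add(Z, Z), add(Z, Z))))
  [5] S(add(S(add(add(SSZ, SSSZ), mul(Z, Z))), add(add(Z, Z), add(Z, Z))))
  [6] S(S(add(add(add(SSZ, SSSZ), mul(Z, Z)), add(add(Z, Z), add(Z, Z)))))
  [7] S(S(add(add(S(add(SZ, SSSZ)), mul(Z, Z)), add(add(Z, Z), add(Z, Z)))))
  [8] S(S(add(S(add(add(SZ, SSSZ), mul(Z, Z))), add(add(Z, Z), add(Z, Z)))))
  [9] S(S(S(add(add(add(SZ, SSSZ), mul(Z, Z)), add(add(Z, Z), add(Z, Z))))))
  [10] S(S(S(add(add(S(add(Z, SSSZ)), mul(Z, Z)), add(add(Z, Z), add(Z, Z))))))
  [11] S(S(S(add(S(add(add(Z, SSSZ), mul(Z, Z))), add(add(Z, Z), add(Z, Z))))))
  [12] S(S(S(S(add(add(add(Z, SSSZ), mul(Z, Z)), add(add(Z, Z), add(Z, Z)))))))
  [13] S(S(S(S(add(add(SSSZ, mul(Z, Z)), add(add(Z, Z), add(Z, Z)))))))
  [14] S(S(S(S(add(S(add(SSZ, mul(Z, Z))), add(add(Z, Z), add(Z, Z)))))))
  [15] S(S(S(S(S(add(add(SSZ, mul(Z, Z)), add(add(Z, Z), add(Z, Z))))))))
  [16] S(S(S(S(S(add(S(add(SZ, mul(Z, Z))), add(add(Z, Z), add(Z, Z))))))))
  [17] S(S(S(S(S(S(add(add(SZ, mul(Z, Z)), add(add(Z, Z), add(Z, Z)))))))))
  [18] S(S(S(S(S(S(add(S(add(Z, mul(Z, Z))), add(add(Z, Z), add(Z, Z)))))))))
  [19] S(S(S(S(S(S(S(add(add(Z, mul(Z, Z)), add(add(Z, Z), add(Z, Z))))))))))
  [20] S(S(S(S(S(S(S(add(mul(Z, Z), add(add(Z, Z), add(Z, Z))))))))))
  [21] S(S(S(S(S(S(S(add(Z, add(add(Z, Z), add(Z, Z))))))))))
  [22] S(S(S(S(S(S(S(add(add(Z, Z), add(Z, Z)))))))))
  [23] S(S(S(S(S(S(S(add(Z, add(Z, Z)))))))))
  [24] S(S(S(S(S(S(S(add(Z, Z))))))))
  [25] S^7(Z)

Term B:
  start: add(add(Z, SZ), add(SSSZ, SSSZ))
  [1] add(SZ, add(SSSZ, SSSZ))
  [2] S(add(Z, add(SSSZ, SSSZ)))
  [3] S(add(SSSZ, SSSZ))
  [4] S(S(add(SSZ, SSSZ)))
  [5] S(S(S(add(SZ, SSSZ))))
  [6] S(S(S(S(add(Z, SSSZ)))))
  [7] S^7(Z)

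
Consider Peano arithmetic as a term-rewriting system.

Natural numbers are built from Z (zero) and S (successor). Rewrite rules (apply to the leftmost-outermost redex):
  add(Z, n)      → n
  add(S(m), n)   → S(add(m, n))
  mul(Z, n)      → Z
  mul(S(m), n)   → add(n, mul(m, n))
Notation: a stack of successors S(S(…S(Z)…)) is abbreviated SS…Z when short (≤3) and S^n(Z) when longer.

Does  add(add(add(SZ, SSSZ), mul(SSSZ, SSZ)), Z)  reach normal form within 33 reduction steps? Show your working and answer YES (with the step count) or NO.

  start: add(add(add(SZ, SSSZ), mul(SSSZ, SSZ)), Z)
  [1] add(add(S(add(Z, SSSZ)), mul(SSSZ, SSZ)), Z)
  [2] add(S(add(add(Z, SSSZ), mul(SSSZ, SSZ))), Z)
  [3] S(add(add(add(Z, SSSZ), mul(SSSZ, SSZ)), Z))
  [4] S(add(add(SSSZ, mul(SSSZ, SSZ)), Z))
  [5] S(add(S(add(SSZ, mul(SSSZ, SSZ))), Z))
  [6] S(S(add(add(SSZ, mul(SSSZ, SSZ)), Z)))
  [7] S(S(add(S(add(SZ, mul(SSSZ, SSZ))), Z)))
  [8] S(S(S(add(add(SZ, mul(SSSZ, SSZ)), Z))))
  [9] S(S(S(add(S(add(Z, mul(SSSZ, SSZ))), Z))))
  [10] S(S(S(S(add(add(Z, mul(SSSZ, SSZ)), Z)))))
  [11] S(S(S(S(add(mul(SSSZ, SSZ), Z)))))
  [12] S(S(S(S(add(add(SSZ, mul(SSZ, SSZ)), Z)))))
  [13] S(S(S(S(add(S(add(SZ, mul(SSZ, SSZ))), Z)))))
  [14] S(S(S(S(S(add(add(SZ, mul(SSZ, SSZ)), Z))))))
  [15] S(S(S(S(S(add(S(add(Z, mul(SSZ, SSZ))), Z))))))
  [16] S(S(S(S(S(S(add(add(Z, mul(SSZ, SSZ)), Z)))))))
  [17] S(S(S(S(S(S(add(mul(SSZ, SSZ), Z)))))))
  [18] S(S(S(S(S(S(add(add(SSZ, mul(SZ, SSZ)), Z)))))))
  [19] S(S(S(S(S(S(add(S(add(SZ, mul(SZ, SSZ))), Z)))))))
  [20] S(S(S(S(S(S(S(add(add(SZ, mul(SZ, SSZ)), Z))))))))
  [21] S(S(S(S(S(S(S(add(S(add(Z, mul(SZ, SSZ))), Z))))))))
  [22] S(S(S(S(S(S(S(S(add(add(Z, mul(SZ, SSZ)), Z)))))))))
  [23] S(S(S(S(S(S(S(S(add(mul(SZ, SSZ), Z)))))))))
  [24] S(S(S(S(S(S(S(S(add(add(SSZ, mul(Z, SSZ)), Z)))))))))
  [25] S(S(S(S(S(S(S(S(add(S(add(SZ, mul(Z, SSZ))), Z)))))))))
  [26] S(S(S(S(S(S(S(S(S(add(add(SZ, mul(Z, SSZ)), Z))))))))))
  [27] S(S(S(S(S(S(S(S(S(add(S(add(Z, mul(Z, SSZ))), Z))))))))))
  [28] S(S(S(S(S(S(S(S(S(S(add(add(Z, mul(Z, SSZ)), Z)))))))))))
  [29] S(S(S(S(S(S(S(S(S(S(add(mul(Z, SSZ), Z)))))))))))
  [30] S(S(S(S(S(S(S(S(S(S(add(Z, Z)))))))))))
  [31] S^10(Z)

Answer: YES — reaches normal form S^10(Z) in 31 ≤ 33 steps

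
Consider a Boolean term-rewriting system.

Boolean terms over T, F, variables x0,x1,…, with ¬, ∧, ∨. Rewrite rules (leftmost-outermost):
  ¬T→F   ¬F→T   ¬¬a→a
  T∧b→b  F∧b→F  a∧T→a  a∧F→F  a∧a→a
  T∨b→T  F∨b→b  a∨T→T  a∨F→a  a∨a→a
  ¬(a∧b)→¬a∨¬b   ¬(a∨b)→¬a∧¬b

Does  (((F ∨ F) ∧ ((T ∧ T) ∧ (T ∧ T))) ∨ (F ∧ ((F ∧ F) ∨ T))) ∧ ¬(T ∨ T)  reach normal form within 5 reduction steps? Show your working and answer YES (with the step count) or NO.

  start: (((F ∨ F) ∧ ((T ∧ T) ∧ (T ∧ T))) ∨ (F ∧ ((F ∧ F) ∨ T))) ∧ ¬(T ∨ T)
  [1] ((F ∧ ((T ∧ T) ∧ (T ∧ T))) ∨ (F ∧ ((F ∧ F) ∨ T))) ∧ ¬(T ∨ T)
  [2] (F ∨ (F ∧ ((F ∧ F) ∨ T))) ∧ ¬(T ∨ T)
  [3] (F ∧ ((F ∧ F) ∨ T)) ∧ ¬(T ∨ T)
  [4] F ∧ ¬(T ∨ T)
  [5] F

Answer: YES — reaches normal form F in 5 ≤ 5 steps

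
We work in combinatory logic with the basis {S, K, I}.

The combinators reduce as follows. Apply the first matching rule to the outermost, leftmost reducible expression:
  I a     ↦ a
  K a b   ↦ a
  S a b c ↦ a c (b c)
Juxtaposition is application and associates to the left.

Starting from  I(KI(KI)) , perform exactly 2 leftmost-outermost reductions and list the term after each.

Answer: after 2 steps: I

Derivation:
  start: I(KI(KI))
  [1] KI(KI)
  [2] I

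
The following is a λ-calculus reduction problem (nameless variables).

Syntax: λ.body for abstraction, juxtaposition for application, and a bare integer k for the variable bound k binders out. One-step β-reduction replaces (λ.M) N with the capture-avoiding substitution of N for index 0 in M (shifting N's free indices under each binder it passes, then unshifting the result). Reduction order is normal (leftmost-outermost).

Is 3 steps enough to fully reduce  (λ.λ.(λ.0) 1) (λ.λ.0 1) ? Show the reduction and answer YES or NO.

Answer: YES — reaches normal form λ.λ.λ.0 1 in 2 ≤ 3 steps

Working:
  start: (λ.λ.(λ.0) 1) (λ.λ.0 1)
  step 1: λ.(λ.0) (λ.λ.0 1)
  step 2: λ.λ.λ.0 1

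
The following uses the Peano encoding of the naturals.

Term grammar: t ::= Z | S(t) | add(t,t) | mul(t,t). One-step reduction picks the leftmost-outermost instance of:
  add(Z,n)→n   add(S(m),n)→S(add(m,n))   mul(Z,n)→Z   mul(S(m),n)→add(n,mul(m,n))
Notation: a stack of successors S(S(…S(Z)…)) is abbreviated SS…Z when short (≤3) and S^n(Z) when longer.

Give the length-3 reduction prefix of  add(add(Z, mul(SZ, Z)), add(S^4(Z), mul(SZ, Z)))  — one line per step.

  start: add(add(Z, mul(SZ, Z)), add(S^4(Z), mul(SZ, Z)))
  [1] add(mul(SZ, Z), add(S^4(Z), mul(SZ, Z)))
  [2] add(add(Z, mul(Z, Z)), add(S^4(Z), mul(SZ, Z)))
  [3] add(mul(Z, Z), add(S^4(Z), mul(SZ, Z)))

Answer: after 3 steps: add(mul(Z, Z), add(S^4(Z), mul(SZ, Z)))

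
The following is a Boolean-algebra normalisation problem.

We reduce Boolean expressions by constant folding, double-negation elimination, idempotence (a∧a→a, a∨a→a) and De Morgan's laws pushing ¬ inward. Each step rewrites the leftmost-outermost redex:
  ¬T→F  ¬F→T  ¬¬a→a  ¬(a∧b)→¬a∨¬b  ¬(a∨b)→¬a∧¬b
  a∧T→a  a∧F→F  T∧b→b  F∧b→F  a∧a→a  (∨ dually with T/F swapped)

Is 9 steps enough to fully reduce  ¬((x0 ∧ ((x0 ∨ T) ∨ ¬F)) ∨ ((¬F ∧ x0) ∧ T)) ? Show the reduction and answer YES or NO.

Answer: NO — after 9 steps the term is ¬x0 ∧ (¬(¬F ∧ x0) ∨ ¬T), not yet normal

Derivation:
  start: ¬((x0 ∧ ((x0 ∨ T) ∨ ¬F)) ∨ ((¬F ∧ x0) ∧ T))
  [1] ¬(x0 ∧ ((x0 ∨ T) ∨ ¬F)) ∧ ¬((¬F ∧ x0) ∧ T)
  [2] (¬x0 ∨ ¬((x0 ∨ T) ∨ ¬F)) ∧ ¬((¬F ∧ x0) ∧ T)
  [3] (¬x0 ∨ (¬(x0 ∨ T) ∧ ¬¬F)) ∧ ¬((¬F ∧ x0) ∧ T)
  [4] (¬x0 ∨ ((¬x0 ∧ ¬T) ∧ ¬¬F)) ∧ ¬((¬F ∧ x0) ∧ T)
  [5] (¬x0 ∨ ((¬x0 ∧ F) ∧ ¬¬F)) ∧ ¬((¬F ∧ x0) ∧ T)
  [6] (¬x0 ∨ (F ∧ ¬¬F)) ∧ ¬((¬F ∧ x0) ∧ T)
  [7] (¬x0 ∨ F) ∧ ¬((¬F ∧ x0) ∧ T)
  [8] ¬x0 ∧ ¬((¬F ∧ x0) ∧ T)
  [9] ¬x0 ∧ (¬(¬F ∧ x0) ∨ ¬T)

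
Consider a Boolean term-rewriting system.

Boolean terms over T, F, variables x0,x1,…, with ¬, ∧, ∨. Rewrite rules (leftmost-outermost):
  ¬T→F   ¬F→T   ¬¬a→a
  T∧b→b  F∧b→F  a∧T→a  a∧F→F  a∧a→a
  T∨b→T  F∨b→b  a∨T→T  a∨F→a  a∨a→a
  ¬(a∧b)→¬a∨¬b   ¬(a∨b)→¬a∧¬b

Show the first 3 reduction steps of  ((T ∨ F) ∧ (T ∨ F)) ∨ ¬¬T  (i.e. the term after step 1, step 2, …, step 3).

Answer: after 3 steps: T

Reduction:
  start: ((T ∨ F) ∧ (T ∨ F)) ∨ ¬¬T
  step 1: (T ∨ F) ∨ ¬¬T
  step 2: T ∨ ¬¬T
  step 3: T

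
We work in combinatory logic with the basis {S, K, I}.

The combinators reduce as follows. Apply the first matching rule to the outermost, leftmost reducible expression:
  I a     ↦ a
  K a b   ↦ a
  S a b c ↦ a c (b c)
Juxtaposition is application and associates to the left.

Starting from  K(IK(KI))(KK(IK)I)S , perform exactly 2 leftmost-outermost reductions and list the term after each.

Answer: after 2 steps: K(KI)S

Derivation:
  start: K(IK(KI))(KK(IK)I)S
  step 1: IK(KI)S
  step 2: K(KI)S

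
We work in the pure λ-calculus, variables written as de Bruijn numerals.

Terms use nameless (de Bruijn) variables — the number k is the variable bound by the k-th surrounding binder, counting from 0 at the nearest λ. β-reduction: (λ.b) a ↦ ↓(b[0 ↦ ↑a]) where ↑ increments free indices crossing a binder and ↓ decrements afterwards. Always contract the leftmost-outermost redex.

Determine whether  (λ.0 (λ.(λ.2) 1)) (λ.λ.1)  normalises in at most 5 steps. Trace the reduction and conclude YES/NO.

  start: (λ.0 (λ.(λ.2) 1)) (λ.λ.1)
  step 1: (λ.λ.1) (λ.(λ.λ.λ.1) (λ.λ.1))
  step 2: λ.λ.(λ.λ.λ.1) (λ.λ.1)
  step 3: λ.λ.λ.λ.1

Answer: YES — reaches normal form λ.λ.λ.λ.1 in 3 ≤ 5 steps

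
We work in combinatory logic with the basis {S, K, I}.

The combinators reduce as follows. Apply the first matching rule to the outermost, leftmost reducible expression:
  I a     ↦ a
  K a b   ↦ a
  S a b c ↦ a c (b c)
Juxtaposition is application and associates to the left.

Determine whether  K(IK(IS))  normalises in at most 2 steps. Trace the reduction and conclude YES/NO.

Answer: YES — reaches normal form K(KS) in 2 ≤ 2 steps

Reduction:
  start: K(IK(IS))
  →1  K(K(IS))
  →2  K(KS)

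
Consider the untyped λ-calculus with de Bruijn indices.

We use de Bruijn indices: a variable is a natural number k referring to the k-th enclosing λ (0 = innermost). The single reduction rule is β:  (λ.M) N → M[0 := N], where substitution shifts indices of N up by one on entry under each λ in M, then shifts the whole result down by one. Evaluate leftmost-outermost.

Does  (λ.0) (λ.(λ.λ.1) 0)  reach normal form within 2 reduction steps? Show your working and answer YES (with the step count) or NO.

Answer: YES — reaches normal form λ.λ.1 in 2 ≤ 2 steps

Working:
  start: (λ.0) (λ.(λ.λ.1) 0)
  →1  λ.(λ.λ.1) 0
  →2  λ.λ.1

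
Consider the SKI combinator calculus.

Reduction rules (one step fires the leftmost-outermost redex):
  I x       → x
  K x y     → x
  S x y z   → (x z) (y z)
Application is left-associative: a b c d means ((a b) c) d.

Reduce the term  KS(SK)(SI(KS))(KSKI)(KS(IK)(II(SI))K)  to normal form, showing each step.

  start: KS(SK)(SI(KS))(KSKI)(KS(IK)(II(SI))K)
  step 1: S(SI(KS))(KSKI)(KS(IK)(II(SI))K)
  step 2: SI(KS)(KS(IK)(II(SI))K)(KSKI(KS(IK)(II(SI))K))
  step 3: I(KS(IK)(II(SI))K)(KS(KS(IK)(II(SI))K))(KSKI(KS(IK)(II(SI))K))
  step 4: KS(IK)(II(SI))K(KS(KS(IK)(II(SI))K))(KSKI(KS(IK)(II(SI))K))
  step 5: S(II(SI))K(KS(KS(IK)(II(SI))K))(KSKI(KS(IK)(II(SI))K))
  step 6: II(SI)(KS(KS(IK)(II(SI))K))(K(KS(KS(IK)(II(SI))K)))(KSKI(KS(IK)(II(SI))K))
  step 7: I(SI)(KS(KS(IK)(II(SI))K))(K(KS(KS(IK)(II(SI))K)))(KSKI(KS(IK)(II(SI))K))
  step 8: SI(KS(KS(IK)(II(SI))K))(K(KS(KS(IK)(II(SI))K)))(KSKI(KS(IK)(II(SI))K))
  step 9: I(K(KS(KS(IK)(II(SI))K)))(KS(KS(IK)(II(SI))K)(K(KS(KS(IK)(II(SI))K))))(KSKI(KS(IK)(II(SI))K))
  step 10: K(KS(KS(IK)(II(SI))K))(KS(KS(IK)(II(SI))K)(K(KS(KS(IK)(II(SI))K))))(KSKI(KS(IK)(II(SI))K))
  step 11: KS(KS(IK)(II(SI))K)(KSKI(KS(IK)(II(SI))K))
  step 12: S(KSKI(KS(IK)(II(SI))K))
  step 13: S(SI(KS(IK)(II(SI))K))
  step 14: S(SI(S(II(SI))K))
  step 15: S(SI(S(I(SI))K))
  step 16: S(SI(S(SI)K))

Answer: normal form = S(SI(S(SI)K))  (in 16 steps)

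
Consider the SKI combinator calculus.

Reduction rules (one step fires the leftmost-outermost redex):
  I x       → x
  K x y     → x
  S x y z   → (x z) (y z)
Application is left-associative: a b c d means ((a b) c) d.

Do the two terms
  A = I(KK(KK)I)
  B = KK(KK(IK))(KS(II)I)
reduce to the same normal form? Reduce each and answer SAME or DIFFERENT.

Term A:
  start: I(KK(KK)I)
  →1  KK(KK)I
  →2  KI

Term B:
  start: KK(KK(IK))(KS(II)I)
  →1  K(KS(II)I)
  →2  K(SI)

Answer: DIFFERENT — A ⇓ KI, B ⇓ K(SI)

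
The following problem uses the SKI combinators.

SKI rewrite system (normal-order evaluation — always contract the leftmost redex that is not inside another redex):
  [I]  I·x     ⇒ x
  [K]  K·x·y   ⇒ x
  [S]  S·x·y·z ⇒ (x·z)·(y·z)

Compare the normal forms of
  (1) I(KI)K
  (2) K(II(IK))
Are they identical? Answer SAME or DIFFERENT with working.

Term A:
  start: I(KI)K
  →1  KIK
  →2  I

Term B:
  start: K(II(IK))
  →1  K(I(IK))
  →2  K(IK)
  →3  KK

Answer: DIFFERENT — A ⇓ I, B ⇓ KK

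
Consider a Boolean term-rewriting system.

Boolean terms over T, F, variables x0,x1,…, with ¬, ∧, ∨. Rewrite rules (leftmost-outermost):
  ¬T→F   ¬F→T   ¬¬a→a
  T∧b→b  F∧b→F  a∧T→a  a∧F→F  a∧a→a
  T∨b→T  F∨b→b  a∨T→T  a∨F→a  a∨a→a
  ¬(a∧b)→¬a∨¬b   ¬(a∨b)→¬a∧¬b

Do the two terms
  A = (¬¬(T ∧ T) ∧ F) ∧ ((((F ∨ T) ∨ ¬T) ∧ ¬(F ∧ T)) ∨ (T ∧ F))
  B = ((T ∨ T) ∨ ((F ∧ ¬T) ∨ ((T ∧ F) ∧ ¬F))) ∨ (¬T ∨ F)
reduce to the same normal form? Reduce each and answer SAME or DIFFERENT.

Answer: DIFFERENT — A ⇓ F, B ⇓ T

Reduction:
Term A:
  start: (¬¬(T ∧ T) ∧ F) ∧ ((((F ∨ T) ∨ ¬T) ∧ ¬(F ∧ T)) ∨ (T ∧ F))
  step 1: F ∧ ((((F ∨ T) ∨ ¬T) ∧ ¬(F ∧ T)) ∨ (T ∧ F))
  step 2: F

Term B:
  start: ((T ∨ T) ∨ ((F ∧ ¬T) ∨ ((T ∧ F) ∧ ¬F))) ∨ (¬T ∨ F)
  step 1: (T ∨ ((F ∧ ¬T) ∨ ((T ∧ F) ∧ ¬F))) ∨ (¬T ∨ F)
  step 2: T ∨ (¬T ∨ F)
  step 3: T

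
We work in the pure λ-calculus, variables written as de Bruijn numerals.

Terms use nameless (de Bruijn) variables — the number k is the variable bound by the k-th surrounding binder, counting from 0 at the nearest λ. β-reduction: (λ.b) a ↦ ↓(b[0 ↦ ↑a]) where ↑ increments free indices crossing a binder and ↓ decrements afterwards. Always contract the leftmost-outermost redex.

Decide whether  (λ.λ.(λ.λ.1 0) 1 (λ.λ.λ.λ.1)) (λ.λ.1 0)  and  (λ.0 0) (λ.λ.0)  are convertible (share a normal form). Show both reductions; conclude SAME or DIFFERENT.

Term A:
  start: (λ.λ.(λ.λ.1 0) 1 (λ.λ.λ.λ.1)) (λ.λ.1 0)
  →1  λ.(λ.λ.1 0) (λ.λ.1 0) (λ.λ.λ.λ.1)
  →2  λ.(λ.(λ.λ.1 0) 0) (λ.λ.λ.λ.1)
  →3  λ.(λ.λ.1 0) (λ.λ.λ.λ.1)
  →4  λ.λ.(λ.λ.λ.λ.1) 0
  →5  λ.λ.λ.λ.λ.1

Term B:
  start: (λ.0 0) (λ.λ.0)
  →1  (λ.λ.0) (λ.λ.0)
  →2  λ.0

Answer: DIFFERENT — A ⇓ λ.λ.λ.λ.λ.1, B ⇓ λ.0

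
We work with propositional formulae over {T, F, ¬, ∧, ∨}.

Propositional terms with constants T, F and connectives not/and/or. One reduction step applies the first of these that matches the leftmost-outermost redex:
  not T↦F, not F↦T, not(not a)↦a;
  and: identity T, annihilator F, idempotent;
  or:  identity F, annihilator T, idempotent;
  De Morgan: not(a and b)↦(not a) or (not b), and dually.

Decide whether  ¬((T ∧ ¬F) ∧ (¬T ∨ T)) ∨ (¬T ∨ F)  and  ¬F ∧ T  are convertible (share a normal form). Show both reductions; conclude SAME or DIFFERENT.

Answer: DIFFERENT — A ⇓ F, B ⇓ T

Derivation:
Term A:
  start: ¬((T ∧ ¬F) ∧ (¬T ∨ T)) ∨ (¬T ∨ F)
  →1  (¬(T ∧ ¬F) ∨ ¬(¬T ∨ T)) ∨ (¬T ∨ F)
  →2  ((¬T ∨ ¬¬F) ∨ ¬(¬T ∨ T)) ∨ (¬T ∨ F)
  →3  ((F ∨ ¬¬F) ∨ ¬(¬T ∨ T)) ∨ (¬T ∨ F)
  →4  (¬¬F ∨ ¬(¬T ∨ T)) ∨ (¬T ∨ F)
  →5  (F ∨ ¬(¬T ∨ T)) ∨ (¬T ∨ F)
  →6  ¬(¬T ∨ T) ∨ (¬T ∨ F)
  →7  (¬¬T ∧ ¬T) ∨ (¬T ∨ F)
  →8  (T ∧ ¬T) ∨ (¬T ∨ F)
  →9  ¬T ∨ (¬T ∨ F)
  →10  F ∨ (¬T ∨ F)
  →11  ¬T ∨ F
  →12  ¬T
  →13  F

Term B:
  start: ¬F ∧ T
  →1  ¬F
  →2  T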